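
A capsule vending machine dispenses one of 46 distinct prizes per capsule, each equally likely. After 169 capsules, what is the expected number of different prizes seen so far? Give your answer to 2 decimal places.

For each prize, P(seen in 169 capsules) = 1 - (45/46)^169 = 0.976.
By linearity of expectation, E[distinct seen] = 46·(1 - (45/46)^169) = 44.879.

44.88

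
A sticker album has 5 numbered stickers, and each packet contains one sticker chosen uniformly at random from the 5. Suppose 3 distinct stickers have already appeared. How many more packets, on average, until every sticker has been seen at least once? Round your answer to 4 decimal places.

7.5000

From k distinct to k+1 distinct takes on average 5/(5-k) packets.
Sum over k = 3,...,4: E = 5/2 + 5/1 = 7.50000.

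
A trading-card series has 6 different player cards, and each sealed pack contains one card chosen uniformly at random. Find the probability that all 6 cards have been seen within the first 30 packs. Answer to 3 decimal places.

0.975

Let A_i be the event that card i is missing after 30 packs. By inclusion–exclusion on the A_i,
P(all seen) = Σ_{j=0}^{6} (-1)^j C(6,j)((6-j)/6)^30
= 1.0000 - 0.0253 + 0.0001 - 0.0000 + 0.0000 - 0.0000 + 0.0000
= 0.9748.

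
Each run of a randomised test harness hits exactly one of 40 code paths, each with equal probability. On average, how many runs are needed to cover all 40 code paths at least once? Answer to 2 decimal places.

171.14

The wait to go from k to k+1 distinct code paths is geometric with mean 40/(40-k).
E[T] = 40/40 + 40/39 + 40/38 + ... + 40/2 + 40/1 = 40·H_{40}.
H_{40} = 4.279, so E[T] = 171.142.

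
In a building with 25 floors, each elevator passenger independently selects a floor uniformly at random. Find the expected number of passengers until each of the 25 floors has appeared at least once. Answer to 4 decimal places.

95.3990

The wait to go from k to k+1 distinct floors is geometric with mean 25/(25-k).
E[T] = 25/25 + 25/24 + 25/23 + ... + 25/2 + 25/1 = 25·H_{25}.
H_{25} = 3.81596, so E[T] = 95.39895.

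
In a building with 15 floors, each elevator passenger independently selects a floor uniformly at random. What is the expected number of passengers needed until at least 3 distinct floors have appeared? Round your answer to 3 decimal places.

Going from k to k+1 distinct takes a geometric number of passengers with mean 15/(15-k).
Sum over k = 0,...,2: E = 15/15 + 15/14 + 15/13 = 3.2253.

3.225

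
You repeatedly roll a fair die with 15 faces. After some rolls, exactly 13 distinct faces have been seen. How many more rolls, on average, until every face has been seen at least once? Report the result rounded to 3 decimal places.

22.500

From k distinct to k+1 distinct takes on average 15/(15-k) rolls.
Sum over k = 13,...,14: E = 15/2 + 15/1 = 22.5000.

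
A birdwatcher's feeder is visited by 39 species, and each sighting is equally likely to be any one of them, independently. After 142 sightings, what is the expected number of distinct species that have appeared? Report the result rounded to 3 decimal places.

38.025

For each species, P(seen in 142 sightings) = 1 - (38/39)^142 = 0.9750.
By linearity of expectation, E[distinct seen] = 39·(1 - (38/39)^142) = 38.0246.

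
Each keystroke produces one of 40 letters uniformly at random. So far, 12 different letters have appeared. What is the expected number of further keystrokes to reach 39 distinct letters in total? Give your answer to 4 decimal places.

With k distinct letters already seen, the next new one takes an expected 40/(40-k) keystrokes.
Sum over k = 12,...,38: E = 40/28 + 40/27 + 40/26 + ... + 40/3 + 40/2 = 117.08684.

117.0868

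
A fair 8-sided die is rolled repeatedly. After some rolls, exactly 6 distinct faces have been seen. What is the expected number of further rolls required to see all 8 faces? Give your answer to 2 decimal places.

The wait to go from k to k+1 distinct faces is geometric with mean 8/(8-k).
Sum over k = 6,...,7: E = 8/2 + 8/1 = 12.000.

12.00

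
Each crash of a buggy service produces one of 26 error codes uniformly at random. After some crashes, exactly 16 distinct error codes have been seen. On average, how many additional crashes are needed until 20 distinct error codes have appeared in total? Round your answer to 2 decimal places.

12.45

From k distinct to k+1 distinct takes on average 26/(26-k) crashes.
Sum over k = 16,...,19: E = 26/10 + 26/9 + 26/8 + 26/7 = 12.453.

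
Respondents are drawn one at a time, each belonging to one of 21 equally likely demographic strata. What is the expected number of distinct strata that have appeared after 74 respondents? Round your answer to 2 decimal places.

20.43

For each stratum, P(seen in 74 respondents) = 1 - (20/21)^74 = 0.973.
By linearity of expectation, E[distinct seen] = 21·(1 - (20/21)^74) = 20.432.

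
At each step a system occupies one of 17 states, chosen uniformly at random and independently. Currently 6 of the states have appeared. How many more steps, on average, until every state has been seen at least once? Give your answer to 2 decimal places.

51.34

From k distinct to k+1 distinct takes on average 17/(17-k) steps.
Sum over k = 6,...,16: E = 17/11 + 17/10 + 17/9 + ... + 17/2 + 17/1 = 51.338.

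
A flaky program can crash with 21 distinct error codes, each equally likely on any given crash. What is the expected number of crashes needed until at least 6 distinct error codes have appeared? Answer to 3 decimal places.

6.870

With k distinct error codes already seen, the next new one arrives after an expected 21/(21-k) crashes.
Sum over k = 0,...,5: E = 21/21 + 21/20 + 21/19 + 21/18 + 21/17 + 21/16 = 6.8697.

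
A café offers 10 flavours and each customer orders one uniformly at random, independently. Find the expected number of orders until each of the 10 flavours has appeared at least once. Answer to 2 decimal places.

29.29

After k distinct flavours have appeared, the next order gives a new one with probability (10-k)/10, so the expected wait for the (k+1)-th is 10/(10-k).
E[T] = 10/10 + 10/9 + 10/8 + ... + 10/2 + 10/1 = 10·H_{10}.
H_{10} = 2.929, so E[T] = 29.290.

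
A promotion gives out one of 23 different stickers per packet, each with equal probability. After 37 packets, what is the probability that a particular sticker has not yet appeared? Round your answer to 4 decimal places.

0.1931

Each packet misses the fixed sticker with probability (23-1)/23 = 22/23, independently.
P(still missing after 37) = (22/23)^37 = 0.19307.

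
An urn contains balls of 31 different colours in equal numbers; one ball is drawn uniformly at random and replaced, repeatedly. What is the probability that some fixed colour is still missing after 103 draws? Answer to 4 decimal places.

Each draw misses the fixed colour with probability (31-1)/31 = 30/31, independently.
P(still missing after 103) = (30/31)^103 = 0.03414.

0.0341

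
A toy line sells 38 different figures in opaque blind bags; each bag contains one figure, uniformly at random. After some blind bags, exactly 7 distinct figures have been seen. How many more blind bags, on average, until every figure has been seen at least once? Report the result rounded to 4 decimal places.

With k distinct figures already seen, the next new one takes an expected 38/(38-k) blind bags.
Sum over k = 7,...,37: E = 38/31 + 38/30 + 38/29 + ... + 38/2 + 38/1 = 153.03532.

153.0353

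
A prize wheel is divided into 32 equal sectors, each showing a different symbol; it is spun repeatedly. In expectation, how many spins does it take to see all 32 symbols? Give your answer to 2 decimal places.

129.87

The wait to go from k to k+1 distinct symbols is geometric with mean 32/(32-k).
E[T] = 32/32 + 32/31 + 32/30 + ... + 32/2 + 32/1 = 32·H_{32}.
H_{32} = 4.058, so E[T] = 129.872.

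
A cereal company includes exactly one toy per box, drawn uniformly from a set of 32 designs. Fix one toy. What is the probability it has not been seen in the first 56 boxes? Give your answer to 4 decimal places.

0.1690

On each box the fixed toy fails to appear with probability 31/32.
P(still missing after 56) = (31/32)^56 = 0.16899.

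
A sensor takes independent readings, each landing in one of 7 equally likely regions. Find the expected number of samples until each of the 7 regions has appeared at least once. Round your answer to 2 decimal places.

18.15

After k distinct regions have appeared, the next sample gives a new one with probability (7-k)/7, so the expected wait for the (k+1)-th is 7/(7-k).
E[T] = 7/7 + 7/6 + 7/5 + ... + 7/2 + 7/1 = 7·H_{7}.
H_{7} = 2.593, so E[T] = 18.150.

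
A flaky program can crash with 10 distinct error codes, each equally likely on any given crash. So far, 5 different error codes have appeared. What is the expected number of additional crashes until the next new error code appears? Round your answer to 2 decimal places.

Each crash yields a new error code with probability (10-5)/10 = 5/10, so the wait is geometric with mean 10/5.
E = 10/5 = 2.000.

2.00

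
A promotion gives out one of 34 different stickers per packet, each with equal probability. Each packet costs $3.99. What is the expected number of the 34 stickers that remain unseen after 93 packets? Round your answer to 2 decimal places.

For each sticker, P(unseen after 93) = (33/34)^93 = 0.062.
By linearity of expectation, E[unseen] = 34·(33/34)^93 = 2.117.

2.12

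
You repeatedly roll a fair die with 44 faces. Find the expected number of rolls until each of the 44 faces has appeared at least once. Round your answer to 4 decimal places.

After k distinct faces have appeared, the next roll gives a new one with probability (44-k)/44, so the expected wait for the (k+1)-th is 44/(44-k).
E[T] = 44/44 + 44/43 + 44/42 + ... + 44/2 + 44/1 = 44·H_{44}.
H_{44} = 4.37273, so E[T] = 192.39994.

192.3999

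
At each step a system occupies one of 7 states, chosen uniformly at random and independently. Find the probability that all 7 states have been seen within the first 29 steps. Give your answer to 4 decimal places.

By inclusion–exclusion over which states are missing,
P(all seen) = Σ_{j=0}^{7} (-1)^j C(7,j)((7-j)/7)^29
= 1.00000 - 0.08010 + 0.00121 - 0.00000 + 0.00000 - 0.00000 + 0.00000 - 0.00000
= 0.92111.

0.9211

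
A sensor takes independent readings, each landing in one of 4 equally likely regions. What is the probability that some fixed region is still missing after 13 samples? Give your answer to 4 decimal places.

0.0238

Each sample misses the fixed region with probability (4-1)/4 = 3/4, independently.
P(still missing after 13) = (3/4)^13 = 0.02376.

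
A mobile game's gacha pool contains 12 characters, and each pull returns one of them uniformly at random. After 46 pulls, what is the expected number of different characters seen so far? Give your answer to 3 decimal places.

For each character, P(seen in 46 pulls) = 1 - (11/12)^46 = 0.9817.
By linearity of expectation, E[distinct seen] = 12·(1 - (11/12)^46) = 11.7808.

11.781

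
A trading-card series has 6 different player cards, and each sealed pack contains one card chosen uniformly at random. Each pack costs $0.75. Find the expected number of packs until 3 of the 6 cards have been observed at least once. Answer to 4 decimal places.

With k distinct cards already seen, the next new one arrives after an expected 6/(6-k) packs.
Sum over k = 0,...,2: E = 6/6 + 6/5 + 6/4 = 3.70000.

3.7000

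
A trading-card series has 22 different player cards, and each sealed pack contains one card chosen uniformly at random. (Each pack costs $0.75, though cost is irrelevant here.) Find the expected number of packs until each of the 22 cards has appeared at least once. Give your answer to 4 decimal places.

81.1979

Split into phases: going from k distinct to k+1 distinct takes on average 22/(22-k) packs.
E[T] = 22/22 + 22/21 + 22/20 + ... + 22/2 + 22/1 = 22·H_{22}.
H_{22} = 3.69081, so E[T] = 81.19789.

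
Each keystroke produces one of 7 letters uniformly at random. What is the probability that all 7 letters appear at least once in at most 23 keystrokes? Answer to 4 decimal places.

0.8071

Let A_i be the event that letter i is missing after 23 keystrokes. By inclusion–exclusion on the A_i,
P(all seen) = Σ_{j=0}^{7} (-1)^j C(7,j)((7-j)/7)^23
= 1.00000 - 0.20199 + 0.00915 - 0.00009 + 0.00000 - 0.00000 + 0.00000 - 0.00000
= 0.80707.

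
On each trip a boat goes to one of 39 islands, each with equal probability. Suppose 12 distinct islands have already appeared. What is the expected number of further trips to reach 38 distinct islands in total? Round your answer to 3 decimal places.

With k distinct islands already seen, the next new one takes an expected 39/(39-k) trips.
Sum over k = 12,...,37: E = 39/27 + 39/26 + 39/25 + ... + 39/3 + 39/2 = 112.7668.

112.767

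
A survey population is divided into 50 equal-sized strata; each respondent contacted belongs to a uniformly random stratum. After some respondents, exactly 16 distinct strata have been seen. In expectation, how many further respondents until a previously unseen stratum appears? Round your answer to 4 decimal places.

1.4706

Each respondent yields a new stratum with probability (50-16)/50 = 34/50, so the wait is geometric with mean 50/34.
E = 50/34 = 1.47059.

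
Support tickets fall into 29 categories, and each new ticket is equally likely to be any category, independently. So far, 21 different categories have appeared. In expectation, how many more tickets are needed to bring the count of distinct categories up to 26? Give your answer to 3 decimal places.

The wait to go from k to k+1 distinct categories is geometric with mean 29/(29-k).
Sum over k = 21,...,25: E = 29/8 + 29/7 + 29/6 + 29/5 + 29/4 = 25.6512.

25.651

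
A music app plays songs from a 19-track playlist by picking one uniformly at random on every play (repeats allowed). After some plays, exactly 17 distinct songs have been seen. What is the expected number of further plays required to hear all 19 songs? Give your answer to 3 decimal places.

With k distinct songs already seen, the next new one takes an expected 19/(19-k) plays.
Sum over k = 17,...,18: E = 19/2 + 19/1 = 28.5000.

28.500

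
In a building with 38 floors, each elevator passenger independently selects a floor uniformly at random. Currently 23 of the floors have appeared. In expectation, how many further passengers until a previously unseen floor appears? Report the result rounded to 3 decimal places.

The number of passengers until the next new floor is geometric with success probability 15/38, so its mean is 38/15.
E = 38/15 = 2.5333.

2.533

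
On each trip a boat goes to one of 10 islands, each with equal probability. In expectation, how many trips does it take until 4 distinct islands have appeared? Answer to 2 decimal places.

4.79

Going from k to k+1 distinct takes a geometric number of trips with mean 10/(10-k).
Sum over k = 0,...,3: E = 10/10 + 10/9 + 10/8 + 10/7 = 4.790.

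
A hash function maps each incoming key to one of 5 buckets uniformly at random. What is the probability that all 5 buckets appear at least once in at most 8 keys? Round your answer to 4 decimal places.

Let A_i be the event that bucket i is missing after 8 keys. By inclusion–exclusion on the A_i,
P(all seen) = Σ_{j=0}^{5} (-1)^j C(5,j)((5-j)/5)^8
= 1.00000 - 0.83886 + 0.16796 - 0.00655 + 0.00001 - 0.00000
= 0.32256.

0.3226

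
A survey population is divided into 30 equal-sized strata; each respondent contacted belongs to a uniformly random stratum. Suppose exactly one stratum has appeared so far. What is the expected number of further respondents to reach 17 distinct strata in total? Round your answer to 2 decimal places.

23.45

The wait to go from k to k+1 distinct strata is geometric with mean 30/(30-k).
Sum over k = 1,...,16: E = 30/29 + 30/28 + 30/27 + ... + 30/15 + 30/14 = 23.446.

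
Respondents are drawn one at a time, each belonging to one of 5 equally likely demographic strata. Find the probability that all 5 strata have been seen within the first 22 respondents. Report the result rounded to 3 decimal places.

By inclusion–exclusion over which strata are missing,
P(all seen) = Σ_{j=0}^{5} (-1)^j C(5,j)((5-j)/5)^22
= 1.0000 - 0.0369 + 0.0001 - 0.0000 + 0.0000 - 0.0000
= 0.9632.

0.963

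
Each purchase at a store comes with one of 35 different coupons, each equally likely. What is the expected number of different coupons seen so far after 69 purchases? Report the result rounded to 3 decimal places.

30.264

For each coupon, P(seen in 69 purchases) = 1 - (34/35)^69 = 0.8647.
By linearity of expectation, E[distinct seen] = 35·(1 - (34/35)^69) = 30.2639.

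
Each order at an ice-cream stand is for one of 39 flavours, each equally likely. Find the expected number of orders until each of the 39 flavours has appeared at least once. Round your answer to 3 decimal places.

After k distinct flavours have appeared, the next order gives a new one with probability (39-k)/39, so the expected wait for the (k+1)-th is 39/(39-k).
E[T] = 39/39 + 39/38 + 39/37 + ... + 39/2 + 39/1 = 39·H_{39}.
H_{39} = 4.2535, so E[T] = 165.8882.

165.888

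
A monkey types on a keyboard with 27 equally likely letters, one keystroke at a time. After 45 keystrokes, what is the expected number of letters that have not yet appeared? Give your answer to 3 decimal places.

For each letter, P(unseen after 45) = (26/27)^45 = 0.1830.
By linearity of expectation, E[unseen] = 27·(26/27)^45 = 4.9408.

4.941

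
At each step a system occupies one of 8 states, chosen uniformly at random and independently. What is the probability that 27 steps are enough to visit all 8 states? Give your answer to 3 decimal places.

0.794

By inclusion–exclusion over which states are missing,
P(all seen) = Σ_{j=0}^{8} (-1)^j C(8,j)((8-j)/8)^27
= 1.0000 - 0.2174 + 0.0119 - 0.0002 + 0.0000 - 0.0000 + 0.0000 - 0.0000 + 0.0000
= 0.7943.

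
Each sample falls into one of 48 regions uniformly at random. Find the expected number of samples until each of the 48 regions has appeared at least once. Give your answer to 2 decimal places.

214.02

The wait to go from k to k+1 distinct regions is geometric with mean 48/(48-k).
E[T] = 48/48 + 48/47 + 48/46 + ... + 48/2 + 48/1 = 48·H_{48}.
H_{48} = 4.459, so E[T] = 214.022.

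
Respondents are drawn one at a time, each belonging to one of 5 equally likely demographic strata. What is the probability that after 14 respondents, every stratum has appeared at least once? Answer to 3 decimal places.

By inclusion–exclusion over which strata are missing,
P(all seen) = Σ_{j=0}^{5} (-1)^j C(5,j)((5-j)/5)^14
= 1.0000 - 0.2199 + 0.0078 - 0.0000 + 0.0000 - 0.0000
= 0.7879.

0.788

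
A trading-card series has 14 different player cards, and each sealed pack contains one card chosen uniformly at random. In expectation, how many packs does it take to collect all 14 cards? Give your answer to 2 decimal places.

Split into phases: going from k distinct to k+1 distinct takes on average 14/(14-k) packs.
E[T] = 14/14 + 14/13 + 14/12 + ... + 14/2 + 14/1 = 14·H_{14}.
H_{14} = 3.252, so E[T] = 45.522.

45.52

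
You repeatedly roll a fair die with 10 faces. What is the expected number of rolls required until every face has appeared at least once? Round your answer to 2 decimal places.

29.29

Split into phases: going from k distinct to k+1 distinct takes on average 10/(10-k) rolls.
E[T] = 10/10 + 10/9 + 10/8 + ... + 10/2 + 10/1 = 10·H_{10}.
H_{10} = 2.929, so E[T] = 29.290.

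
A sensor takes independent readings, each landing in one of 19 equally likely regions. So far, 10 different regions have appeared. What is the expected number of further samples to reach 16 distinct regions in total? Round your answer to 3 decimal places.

The wait to go from k to k+1 distinct regions is geometric with mean 19/(19-k).
Sum over k = 10,...,15: E = 19/9 + 19/8 + 19/7 + 19/6 + 19/5 + 19/4 = 18.9171.

18.917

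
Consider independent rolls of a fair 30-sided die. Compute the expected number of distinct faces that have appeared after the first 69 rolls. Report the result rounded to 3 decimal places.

For each face, P(seen in 69 rolls) = 1 - (29/30)^69 = 0.9036.
By linearity of expectation, E[distinct seen] = 30·(1 - (29/30)^69) = 27.1079.

27.108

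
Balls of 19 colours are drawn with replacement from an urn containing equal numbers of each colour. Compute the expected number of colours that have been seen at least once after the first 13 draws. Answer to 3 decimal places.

9.592

For each colour, P(seen in 13 draws) = 1 - (18/19)^13 = 0.5048.
By linearity of expectation, E[distinct seen] = 19·(1 - (18/19)^13) = 9.5920.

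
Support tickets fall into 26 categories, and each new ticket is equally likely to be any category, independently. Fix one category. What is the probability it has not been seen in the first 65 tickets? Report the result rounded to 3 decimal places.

0.078

On each ticket the fixed category fails to appear with probability 25/26.
P(still missing after 65) = (25/26)^65 = 0.0781.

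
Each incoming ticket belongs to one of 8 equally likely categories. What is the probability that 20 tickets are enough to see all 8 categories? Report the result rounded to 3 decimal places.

Let A_i be the event that category i is missing after 20 tickets. By inclusion–exclusion on the A_i,
P(all seen) = Σ_{j=0}^{8} (-1)^j C(8,j)((8-j)/8)^20
= 1.0000 - 0.5537 + 0.0888 - 0.0046 + 0.0001 - 0.0000 + 0.0000 - 0.0000 + 0.0000
= 0.5306.

0.531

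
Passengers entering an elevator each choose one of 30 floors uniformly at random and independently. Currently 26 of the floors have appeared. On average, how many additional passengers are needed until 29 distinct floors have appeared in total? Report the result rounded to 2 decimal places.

From k distinct to k+1 distinct takes on average 30/(30-k) passengers.
Sum over k = 26,...,28: E = 30/4 + 30/3 + 30/2 = 32.500.

32.50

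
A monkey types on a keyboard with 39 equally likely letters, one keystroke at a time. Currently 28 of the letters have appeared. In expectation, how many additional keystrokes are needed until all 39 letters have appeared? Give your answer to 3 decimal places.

With k distinct letters already seen, the next new one takes an expected 39/(39-k) keystrokes.
Sum over k = 28,...,38: E = 39/11 + 39/10 + 39/9 + ... + 39/2 + 39/1 = 117.7752.

117.775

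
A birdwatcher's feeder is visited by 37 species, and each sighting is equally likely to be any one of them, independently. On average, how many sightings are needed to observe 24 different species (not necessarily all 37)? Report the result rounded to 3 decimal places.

37.794

Going from k to k+1 distinct takes a geometric number of sightings with mean 37/(37-k).
Sum over k = 0,...,23: E = 37/37 + 37/36 + 37/35 + ... + 37/15 + 37/14 = 37.7937.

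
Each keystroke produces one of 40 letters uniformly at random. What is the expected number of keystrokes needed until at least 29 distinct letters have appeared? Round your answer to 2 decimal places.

50.35

With k distinct letters already seen, the next new one arrives after an expected 40/(40-k) keystrokes.
Sum over k = 0,...,28: E = 40/40 + 40/39 + 40/38 + ... + 40/13 + 40/12 = 50.347.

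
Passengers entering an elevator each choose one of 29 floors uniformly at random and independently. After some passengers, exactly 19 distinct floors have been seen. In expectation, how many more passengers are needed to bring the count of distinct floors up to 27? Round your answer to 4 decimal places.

From k distinct to k+1 distinct takes on average 29/(29-k) passengers.
Sum over k = 19,...,26: E = 29/10 + 29/9 + 29/8 + ... + 29/4 + 29/3 = 41.44008.

41.4401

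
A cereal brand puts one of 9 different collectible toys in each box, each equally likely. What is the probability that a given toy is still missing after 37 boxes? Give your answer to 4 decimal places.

On each box the fixed toy fails to appear with probability 8/9.
P(still missing after 37) = (8/9)^37 = 0.01280.

0.0128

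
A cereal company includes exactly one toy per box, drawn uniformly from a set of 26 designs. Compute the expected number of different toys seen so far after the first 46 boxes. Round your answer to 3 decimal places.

21.720

For each toy, P(seen in 46 boxes) = 1 - (25/26)^46 = 0.8354.
By linearity of expectation, E[distinct seen] = 26·(1 - (25/26)^46) = 21.7200.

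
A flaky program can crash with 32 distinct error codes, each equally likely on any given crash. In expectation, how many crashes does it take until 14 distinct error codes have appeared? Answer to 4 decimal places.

Going from k to k+1 distinct takes a geometric number of crashes with mean 32/(32-k).
Sum over k = 0,...,13: E = 32/32 + 32/31 + 32/30 + ... + 32/20 + 32/19 = 18.02839.

18.0284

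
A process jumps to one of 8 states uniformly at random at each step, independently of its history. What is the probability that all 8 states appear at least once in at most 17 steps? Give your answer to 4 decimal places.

By inclusion–exclusion over which states are missing,
P(all seen) = Σ_{j=0}^{8} (-1)^j C(8,j)((8-j)/8)^17
= 1.00000 - 0.82647 + 0.21047 - 0.01897 + 0.00053 - 0.00000 + 0.00000 - 0.00000 + 0.00000
= 0.36556.

0.3656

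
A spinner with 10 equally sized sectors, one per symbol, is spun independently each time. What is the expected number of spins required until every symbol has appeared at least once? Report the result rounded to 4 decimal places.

29.2897

After k distinct symbols have appeared, the next spin gives a new one with probability (10-k)/10, so the expected wait for the (k+1)-th is 10/(10-k).
E[T] = 10/10 + 10/9 + 10/8 + ... + 10/2 + 10/1 = 10·H_{10}.
H_{10} = 2.92897, so E[T] = 29.28968.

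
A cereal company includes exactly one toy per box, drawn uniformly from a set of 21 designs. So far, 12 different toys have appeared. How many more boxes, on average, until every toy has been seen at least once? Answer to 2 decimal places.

With k distinct toys already seen, the next new one takes an expected 21/(21-k) boxes.
Sum over k = 12,...,20: E = 21/9 + 21/8 + 21/7 + ... + 21/2 + 21/1 = 59.408.

59.41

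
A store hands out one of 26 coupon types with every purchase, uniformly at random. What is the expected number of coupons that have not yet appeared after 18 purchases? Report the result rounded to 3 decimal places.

12.834

For each coupon, P(unseen after 18) = (25/26)^18 = 0.4936.
By linearity of expectation, E[unseen] = 26·(25/26)^18 = 12.8343.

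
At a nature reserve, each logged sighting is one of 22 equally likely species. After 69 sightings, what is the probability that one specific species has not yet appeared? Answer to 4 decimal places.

On each sighting the fixed species fails to appear with probability 21/22.
P(still missing after 69) = (21/22)^69 = 0.04036.

0.0404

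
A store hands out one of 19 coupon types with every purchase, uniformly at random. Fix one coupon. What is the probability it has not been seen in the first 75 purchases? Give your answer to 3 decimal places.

Each purchase misses the fixed coupon with probability (19-1)/19 = 18/19, independently.
P(still missing after 75) = (18/19)^75 = 0.0173.

0.017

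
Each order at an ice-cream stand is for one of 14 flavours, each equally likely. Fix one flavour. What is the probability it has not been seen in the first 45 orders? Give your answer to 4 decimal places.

Each order misses the fixed flavour with probability (14-1)/14 = 13/14, independently.
P(still missing after 45) = (13/14)^45 = 0.03562.

0.0356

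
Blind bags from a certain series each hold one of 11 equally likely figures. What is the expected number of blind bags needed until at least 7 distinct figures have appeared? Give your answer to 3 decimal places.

With k distinct figures already seen, the next new one arrives after an expected 11/(11-k) blind bags.
Sum over k = 0,...,6: E = 11/11 + 11/10 + 11/9 + ... + 11/6 + 11/5 = 10.3020.

10.302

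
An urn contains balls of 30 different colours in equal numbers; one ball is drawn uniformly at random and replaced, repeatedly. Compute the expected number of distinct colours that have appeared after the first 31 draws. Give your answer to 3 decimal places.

For each colour, P(seen in 31 draws) = 1 - (29/30)^31 = 0.6504.
By linearity of expectation, E[distinct seen] = 30·(1 - (29/30)^31) = 19.5118.

19.512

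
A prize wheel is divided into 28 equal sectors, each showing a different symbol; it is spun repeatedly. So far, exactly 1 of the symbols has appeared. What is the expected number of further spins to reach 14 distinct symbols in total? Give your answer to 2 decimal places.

17.92

The wait to go from k to k+1 distinct symbols is geometric with mean 28/(28-k).
Sum over k = 1,...,13: E = 28/27 + 28/26 + 28/25 + ... + 28/16 + 28/15 = 17.917.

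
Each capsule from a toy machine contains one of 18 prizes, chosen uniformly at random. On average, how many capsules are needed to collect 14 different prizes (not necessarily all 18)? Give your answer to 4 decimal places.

With k distinct prizes already seen, the next new one arrives after an expected 18/(18-k) capsules.
Sum over k = 0,...,13: E = 18/18 + 18/17 + 18/16 + ... + 18/6 + 18/5 = 25.41195.

25.4119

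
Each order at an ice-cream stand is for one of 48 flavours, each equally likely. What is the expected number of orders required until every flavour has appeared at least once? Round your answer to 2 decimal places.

214.02

Split into phases: going from k distinct to k+1 distinct takes on average 48/(48-k) orders.
E[T] = 48/48 + 48/47 + 48/46 + ... + 48/2 + 48/1 = 48·H_{48}.
H_{48} = 4.459, so E[T] = 214.022.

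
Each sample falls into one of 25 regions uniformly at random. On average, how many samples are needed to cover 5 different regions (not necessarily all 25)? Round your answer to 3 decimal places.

With k distinct regions already seen, the next new one arrives after an expected 25/(25-k) samples.
Sum over k = 0,...,4: E = 25/25 + 25/24 + 25/23 + 25/22 + 25/21 = 5.4555.

5.455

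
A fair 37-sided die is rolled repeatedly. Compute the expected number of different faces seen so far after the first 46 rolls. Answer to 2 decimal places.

26.51

For each face, P(seen in 46 rolls) = 1 - (36/37)^46 = 0.716.
By linearity of expectation, E[distinct seen] = 37·(1 - (36/37)^46) = 26.509.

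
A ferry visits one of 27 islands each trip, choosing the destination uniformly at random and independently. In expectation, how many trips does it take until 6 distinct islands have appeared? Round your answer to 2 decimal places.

With k distinct islands already seen, the next new one arrives after an expected 27/(27-k) trips.
Sum over k = 0,...,5: E = 27/27 + 27/26 + 27/25 + 27/24 + 27/23 + 27/22 = 6.645.

6.64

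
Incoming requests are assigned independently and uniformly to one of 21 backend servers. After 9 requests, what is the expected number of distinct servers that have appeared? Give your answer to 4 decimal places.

7.4632

For each server, P(seen in 9 requests) = 1 - (20/21)^9 = 0.35539.
By linearity of expectation, E[distinct seen] = 21·(1 - (20/21)^9) = 7.46321.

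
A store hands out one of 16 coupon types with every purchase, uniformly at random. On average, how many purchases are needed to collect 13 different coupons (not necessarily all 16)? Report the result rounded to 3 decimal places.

Going from k to k+1 distinct takes a geometric number of purchases with mean 16/(16-k).
Sum over k = 0,...,12: E = 16/16 + 16/15 + 16/14 + ... + 16/5 + 16/4 = 24.7583.

24.758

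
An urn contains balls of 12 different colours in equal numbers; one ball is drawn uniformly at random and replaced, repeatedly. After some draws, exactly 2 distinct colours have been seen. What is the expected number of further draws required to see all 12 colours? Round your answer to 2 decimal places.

With k distinct colours already seen, the next new one takes an expected 12/(12-k) draws.
Sum over k = 2,...,11: E = 12/10 + 12/9 + 12/8 + ... + 12/2 + 12/1 = 35.148.

35.15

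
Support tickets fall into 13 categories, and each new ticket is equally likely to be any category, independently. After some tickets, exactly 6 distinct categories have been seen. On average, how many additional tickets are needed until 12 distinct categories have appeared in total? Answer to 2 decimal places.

20.71

From k distinct to k+1 distinct takes on average 13/(13-k) tickets.
Sum over k = 6,...,11: E = 13/7 + 13/6 + 13/5 + 13/4 + 13/3 + 13/2 = 20.707.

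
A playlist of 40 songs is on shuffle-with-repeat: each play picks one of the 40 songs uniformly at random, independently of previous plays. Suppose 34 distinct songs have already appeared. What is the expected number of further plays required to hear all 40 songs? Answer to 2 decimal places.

The wait to go from k to k+1 distinct songs is geometric with mean 40/(40-k).
Sum over k = 34,...,39: E = 40/6 + 40/5 + 40/4 + 40/3 + 40/2 + 40/1 = 98.000.

98.00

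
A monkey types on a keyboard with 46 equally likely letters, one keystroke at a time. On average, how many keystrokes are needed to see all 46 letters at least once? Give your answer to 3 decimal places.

After k distinct letters have appeared, the next keystroke gives a new one with probability (46-k)/46, so the expected wait for the (k+1)-th is 46/(46-k).
E[T] = 46/46 + 46/45 + 46/44 + ... + 46/2 + 46/1 = 46·H_{46}.
H_{46} = 4.4167, so E[T] = 203.1676.

203.168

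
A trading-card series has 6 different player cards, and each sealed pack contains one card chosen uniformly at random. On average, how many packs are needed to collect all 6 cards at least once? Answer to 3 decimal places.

After k distinct cards have appeared, the next pack gives a new one with probability (6-k)/6, so the expected wait for the (k+1)-th is 6/(6-k).
E[T] = 6/6 + 6/5 + 6/4 + 6/3 + 6/2 + 6/1 = 6·H_{6}.
H_{6} = 2.4500, so E[T] = 14.7000.

14.700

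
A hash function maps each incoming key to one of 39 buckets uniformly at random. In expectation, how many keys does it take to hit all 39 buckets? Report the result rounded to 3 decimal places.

165.888

Split into phases: going from k distinct to k+1 distinct takes on average 39/(39-k) keys.
E[T] = 39/39 + 39/38 + 39/37 + ... + 39/2 + 39/1 = 39·H_{39}.
H_{39} = 4.2535, so E[T] = 165.8882.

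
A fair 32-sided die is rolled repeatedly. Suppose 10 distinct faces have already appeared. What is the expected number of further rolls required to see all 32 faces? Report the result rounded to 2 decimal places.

118.11

With k distinct faces already seen, the next new one takes an expected 32/(32-k) rolls.
Sum over k = 10,...,31: E = 32/22 + 32/21 + 32/20 + ... + 32/2 + 32/1 = 118.106.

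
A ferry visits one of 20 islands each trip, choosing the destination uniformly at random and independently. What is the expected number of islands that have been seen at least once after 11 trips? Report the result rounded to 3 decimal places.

For each island, P(seen in 11 trips) = 1 - (19/20)^11 = 0.4312.
By linearity of expectation, E[distinct seen] = 20·(1 - (19/20)^11) = 8.6240.

8.624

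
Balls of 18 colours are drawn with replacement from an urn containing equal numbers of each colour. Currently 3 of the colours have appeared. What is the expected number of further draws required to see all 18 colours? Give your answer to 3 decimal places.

The wait to go from k to k+1 distinct colours is geometric with mean 18/(18-k).
Sum over k = 3,...,17: E = 18/15 + 18/14 + 18/13 + ... + 18/2 + 18/1 = 59.7281.

59.728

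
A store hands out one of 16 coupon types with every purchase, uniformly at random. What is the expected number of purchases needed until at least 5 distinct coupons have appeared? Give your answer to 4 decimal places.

5.7736

With k distinct coupons already seen, the next new one arrives after an expected 16/(16-k) purchases.
Sum over k = 0,...,4: E = 16/16 + 16/15 + 16/14 + 16/13 + 16/12 = 5.77363.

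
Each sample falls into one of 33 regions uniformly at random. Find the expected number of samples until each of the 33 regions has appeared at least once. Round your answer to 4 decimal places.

The wait to go from k to k+1 distinct regions is geometric with mean 33/(33-k).
E[T] = 33/33 + 33/32 + 33/31 + ... + 33/2 + 33/1 = 33·H_{33}.
H_{33} = 4.08880, so E[T] = 134.93034.

134.9303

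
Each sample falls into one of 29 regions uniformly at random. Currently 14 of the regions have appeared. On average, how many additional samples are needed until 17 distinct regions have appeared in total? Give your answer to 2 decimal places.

6.24

The wait to go from k to k+1 distinct regions is geometric with mean 29/(29-k).
Sum over k = 14,...,16: E = 29/15 + 29/14 + 29/13 = 6.236.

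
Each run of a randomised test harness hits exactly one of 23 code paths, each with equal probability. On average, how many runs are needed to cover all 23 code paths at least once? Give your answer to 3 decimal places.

The wait to go from k to k+1 distinct code paths is geometric with mean 23/(23-k).
E[T] = 23/23 + 23/22 + 23/21 + ... + 23/2 + 23/1 = 23·H_{23}.
H_{23} = 3.7343, so E[T] = 85.8887.

85.889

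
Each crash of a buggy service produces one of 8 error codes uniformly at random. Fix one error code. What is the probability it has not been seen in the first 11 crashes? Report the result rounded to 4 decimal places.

0.2302

Each crash misses the fixed error code with probability (8-1)/8 = 7/8, independently.
P(still missing after 11) = (7/8)^11 = 0.23019.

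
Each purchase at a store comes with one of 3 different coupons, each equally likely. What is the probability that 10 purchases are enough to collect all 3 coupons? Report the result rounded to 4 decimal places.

By inclusion–exclusion over which coupons are missing,
P(all seen) = Σ_{j=0}^{3} (-1)^j C(3,j)((3-j)/3)^10
= 1.00000 - 0.05202 + 0.00005 - 0.00000
= 0.94803.

0.9480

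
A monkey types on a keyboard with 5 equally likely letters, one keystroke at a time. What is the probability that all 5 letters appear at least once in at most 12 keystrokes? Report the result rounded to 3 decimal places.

Let A_i be the event that letter i is missing after 12 keystrokes. By inclusion–exclusion on the A_i,
P(all seen) = Σ_{j=0}^{5} (-1)^j C(5,j)((5-j)/5)^12
= 1.0000 - 0.3436 + 0.0218 - 0.0002 + 0.0000 - 0.0000
= 0.6780.

0.678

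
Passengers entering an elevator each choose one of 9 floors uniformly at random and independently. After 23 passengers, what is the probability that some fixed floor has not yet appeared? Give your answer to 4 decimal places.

0.0666

Each passenger misses the fixed floor with probability (9-1)/9 = 8/9, independently.
P(still missing after 23) = (8/9)^23 = 0.06660.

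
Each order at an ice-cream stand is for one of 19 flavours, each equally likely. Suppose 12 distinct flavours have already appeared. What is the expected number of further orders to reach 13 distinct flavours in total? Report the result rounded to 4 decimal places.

2.7143

From k distinct to k+1 distinct takes on average 19/(19-k) orders.
Only the k = 12 term is needed: E = 19/7 = 2.71429.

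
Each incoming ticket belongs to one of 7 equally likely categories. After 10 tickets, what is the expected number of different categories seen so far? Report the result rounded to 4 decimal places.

For each category, P(seen in 10 tickets) = 1 - (6/7)^10 = 0.78594.
By linearity of expectation, E[distinct seen] = 7·(1 - (6/7)^10) = 5.50159.

5.5016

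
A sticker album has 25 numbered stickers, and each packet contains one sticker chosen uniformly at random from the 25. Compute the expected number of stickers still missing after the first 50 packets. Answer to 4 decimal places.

3.2471

For each sticker, P(unseen after 50) = (24/25)^50 = 0.12989.
By linearity of expectation, E[unseen] = 25·(24/25)^50 = 3.24714.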